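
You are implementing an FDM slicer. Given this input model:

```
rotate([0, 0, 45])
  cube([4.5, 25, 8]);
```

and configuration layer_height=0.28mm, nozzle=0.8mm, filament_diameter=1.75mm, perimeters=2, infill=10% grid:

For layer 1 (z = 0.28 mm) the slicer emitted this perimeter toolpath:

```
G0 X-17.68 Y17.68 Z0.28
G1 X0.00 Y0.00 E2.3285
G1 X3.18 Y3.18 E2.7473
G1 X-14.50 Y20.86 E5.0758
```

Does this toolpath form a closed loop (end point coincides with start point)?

no

Start point (G0): (-17.68, 17.68). End point (last G1): the path does not return to the start — open.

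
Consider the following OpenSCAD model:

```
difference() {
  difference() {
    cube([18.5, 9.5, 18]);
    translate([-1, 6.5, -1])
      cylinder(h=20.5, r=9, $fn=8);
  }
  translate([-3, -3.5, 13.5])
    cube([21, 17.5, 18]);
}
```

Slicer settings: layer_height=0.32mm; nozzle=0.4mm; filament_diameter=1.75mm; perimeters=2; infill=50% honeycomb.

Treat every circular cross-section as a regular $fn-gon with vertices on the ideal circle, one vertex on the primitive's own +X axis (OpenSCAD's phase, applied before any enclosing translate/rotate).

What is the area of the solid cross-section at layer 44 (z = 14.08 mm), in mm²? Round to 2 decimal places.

4.75 mm²

At z = 14.08 mm: the 18.5×9.5 cube contributes its full rectangle (area 175.75 mm²); the r=9 cylinder at (-1, 6.5) gives a regular 8-gon of circumradius 9 (constant along its height) (area = (8/2)·9.000²·sin(360°/8) = 229.10 mm²); After the difference (first − rest): starting from the 18.5×9.5 cube (175.75 mm²), the r=9 cylinder at (-1, 6.5) partially overlaps it — only the 65.37 mm² overlap (of its 229.10 mm²) is removed, clipping the outline — area = 110.38 mm²; the cube at (-3, -3.5) is present — its section is the full 21×17.5 rectangle (area 367.50 mm²); Subtracting the remaining from the first: starting from the result so far (110.38 mm²), the 21×17.5 cube at (-3, -3.5) partially overlaps it — only the 105.63 mm² overlap (of its 367.50 mm²) is removed, clipping the outline — area = 4.75 mm². Overall, the cross-section is a single solid region. Net area = 4.75 mm².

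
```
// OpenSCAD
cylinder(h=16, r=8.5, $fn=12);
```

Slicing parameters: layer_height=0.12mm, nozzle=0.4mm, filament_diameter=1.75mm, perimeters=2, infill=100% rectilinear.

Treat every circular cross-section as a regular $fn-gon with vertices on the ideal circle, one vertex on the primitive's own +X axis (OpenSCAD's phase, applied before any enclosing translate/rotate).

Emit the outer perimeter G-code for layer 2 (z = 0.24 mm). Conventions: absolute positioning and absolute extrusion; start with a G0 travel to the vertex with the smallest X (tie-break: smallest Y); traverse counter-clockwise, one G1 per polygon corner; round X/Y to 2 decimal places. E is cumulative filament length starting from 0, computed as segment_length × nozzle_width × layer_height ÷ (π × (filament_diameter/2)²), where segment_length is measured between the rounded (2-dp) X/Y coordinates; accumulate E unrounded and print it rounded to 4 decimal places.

G0 X-8.50 Y0.00 Z0.24
G1 X-7.36 Y-4.25 E0.0878
G1 X-4.25 Y-7.36 E0.1756
G1 X0.00 Y-8.50 E0.2634
G1 X4.25 Y-7.36 E0.3512
G1 X7.36 Y-4.25 E0.4390
G1 X8.50 Y0.00 E0.5268
G1 X7.36 Y4.25 E0.6146
G1 X4.25 Y7.36 E0.7024
G1 X0.00 Y8.50 E0.7902
G1 X-4.25 Y7.36 E0.8780
G1 X-7.36 Y4.25 E0.9658
G1 X-8.50 Y0.00 E1.0536

At z = 0.24 mm: the cylinder: section is a regular 12-gon, circumradius r=8.5. The outline is a single polygon with 12 vertices. Extrusion per mm of travel: 0.4 × 0.12 / (π × 0.875²) = 0.019956. Accumulating E over each segment gives final E = 1.0536.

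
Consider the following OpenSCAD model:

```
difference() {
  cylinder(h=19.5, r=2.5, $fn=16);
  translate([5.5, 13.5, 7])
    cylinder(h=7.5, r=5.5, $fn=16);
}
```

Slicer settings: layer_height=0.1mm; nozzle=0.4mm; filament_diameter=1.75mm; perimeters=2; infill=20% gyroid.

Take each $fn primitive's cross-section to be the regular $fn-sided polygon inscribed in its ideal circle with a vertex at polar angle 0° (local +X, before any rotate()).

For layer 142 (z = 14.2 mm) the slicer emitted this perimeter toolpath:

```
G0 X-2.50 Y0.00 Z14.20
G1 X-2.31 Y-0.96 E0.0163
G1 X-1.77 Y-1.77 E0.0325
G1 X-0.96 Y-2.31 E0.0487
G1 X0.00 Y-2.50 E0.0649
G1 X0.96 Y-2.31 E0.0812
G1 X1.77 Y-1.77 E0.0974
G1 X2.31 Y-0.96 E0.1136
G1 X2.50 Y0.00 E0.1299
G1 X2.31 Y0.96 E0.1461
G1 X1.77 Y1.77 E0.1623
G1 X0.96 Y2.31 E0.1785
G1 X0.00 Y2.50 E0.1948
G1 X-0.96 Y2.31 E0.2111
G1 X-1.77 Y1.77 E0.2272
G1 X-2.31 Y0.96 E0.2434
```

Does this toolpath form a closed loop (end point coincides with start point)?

no

Start point (G0): (-2.50, 0.00). End point (last G1): the path does not return to the start — open.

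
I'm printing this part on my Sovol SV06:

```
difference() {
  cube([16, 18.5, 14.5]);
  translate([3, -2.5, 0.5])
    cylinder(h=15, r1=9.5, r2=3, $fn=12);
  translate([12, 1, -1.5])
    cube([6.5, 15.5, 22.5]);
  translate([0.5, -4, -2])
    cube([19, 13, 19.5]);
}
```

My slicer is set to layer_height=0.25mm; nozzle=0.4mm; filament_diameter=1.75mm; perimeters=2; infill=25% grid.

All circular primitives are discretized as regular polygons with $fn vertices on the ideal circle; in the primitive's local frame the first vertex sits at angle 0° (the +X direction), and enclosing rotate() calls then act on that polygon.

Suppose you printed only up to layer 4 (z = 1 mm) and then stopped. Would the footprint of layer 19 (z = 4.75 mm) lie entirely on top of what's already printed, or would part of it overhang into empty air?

Compare the two slices. At z = 1: the cube (footprint 16×18.5) is included at this height (area 296.00 mm²); the cone at (3, -2.5) (r1=9.5→r2=3) has section circumradius 9.283 here — a regular 12-gon (area = (12/2)·9.283²·sin(360°/12) = 258.54 mm²); the cube at (12, 1) is present — its section is the full 6.5×15.5 rectangle (area 100.75 mm²); the cube at (0.5, -4) (footprint 19×13) is included at this height (area 247.00 mm²); Subtracting the remaining from the first: starting from the 16×18.5 cube (296.00 mm²), the cone at (3, -2.5) partially overlaps it — only the 61.41 mm² overlap (of its 258.54 mm²) is removed, clipping the outline; the 6.5×15.5 cube at (12, 1) partially overlaps it — only the 62.00 mm² overlap (of its 100.75 mm²) is removed, clipping the outline; the 19×13 cube at (0.5, -4) partially overlaps it — only the 49.11 mm² overlap (of its 247.00 mm²) is removed, clipping the outline — area = 123.48 mm². At z = 4.75: the cube is present — its section is the full 16×18.5 rectangle (area 296.00 mm²); the cone at (3, -2.5) (r1=9.5→r2=3) has section circumradius 7.658 here — a regular 12-gon (area = (12/2)·7.658²·sin(360°/12) = 175.95 mm²); the cube at (12, 1) (footprint 6.5×15.5) is included at this height (area 100.75 mm²); the cube at (0.5, -4) (footprint 19×13) is included at this height (area 247.00 mm²); Subtracting the remaining from the first: starting from the 16×18.5 cube (296.00 mm²), the cone at (3, -2.5) partially overlaps it — only the 39.95 mm² overlap (of its 175.95 mm²) is removed, clipping the outline; the 6.5×15.5 cube at (12, 1) partially overlaps it — only the 62.00 mm² overlap (of its 100.75 mm²) is removed, clipping the outline; the 19×13 cube at (0.5, -4) partially overlaps it — only the 69.76 mm² overlap (of its 247.00 mm²) is removed, clipping the outline — area = 124.29 mm². Checking containment: at z = 4.75 the cross-section extends beyond the z = 1 cross-section by about 0.81 mm².

part overhangs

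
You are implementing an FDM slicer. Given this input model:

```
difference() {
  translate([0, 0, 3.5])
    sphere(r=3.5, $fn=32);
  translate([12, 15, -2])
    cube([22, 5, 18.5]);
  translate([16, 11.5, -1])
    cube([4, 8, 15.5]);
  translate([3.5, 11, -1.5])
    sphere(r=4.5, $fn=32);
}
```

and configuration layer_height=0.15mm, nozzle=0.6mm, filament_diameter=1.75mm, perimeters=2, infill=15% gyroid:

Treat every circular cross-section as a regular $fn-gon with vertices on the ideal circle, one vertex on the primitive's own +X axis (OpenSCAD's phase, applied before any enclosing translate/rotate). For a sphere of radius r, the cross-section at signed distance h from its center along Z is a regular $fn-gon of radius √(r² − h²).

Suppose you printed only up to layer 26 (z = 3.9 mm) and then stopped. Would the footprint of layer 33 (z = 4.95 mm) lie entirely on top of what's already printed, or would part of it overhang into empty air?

Compare the two slices. At z = 3.9: the r=3.5 sphere contributes a regular 32-gon of circumradius √(3.5²−0.4²) = 3.477 (area = (32/2)·3.477²·sin(360°/32) = 37.74 mm²); the cube at (12, 15) is present — its section is the full 22×5 rectangle (area 110.00 mm²); the 4×8 cube at (16, 11.5) contributes its full rectangle (area 32.00 mm²); the sphere at (3.5, 11) does not reach this height (|z−center|=5.400 > r=4.5); Taking the first minus the rest: starting from the r=3.5 sphere (37.74 mm²), the 22×5 cube at (12, 15) misses the remaining region (no effect); the 4×8 cube at (16, 11.5) misses the remaining region (no effect) — area = 37.74 mm². At z = 4.95: the sphere: section is a regular 32-gon, circumradius = √(r²−h²) = √(3.5²−1.45²) = 3.186 (area = (32/2)·3.186²·sin(360°/32) = 31.67 mm²); the cube at (12, 15) is present — its section is the full 22×5 rectangle (area 110.00 mm²); the cube at (16, 11.5) (footprint 4×8) is included at this height (area 32.00 mm²); the sphere at (3.5, 11) does not reach this height (|z−center|=6.450 > r=4.5); After the difference (first − rest): starting from the r=3.5 sphere (31.67 mm²), the 22×5 cube at (12, 15) misses the remaining region (no effect); the 4×8 cube at (16, 11.5) misses the remaining region (no effect) — area = 31.67 mm². Checking containment: the cross-section at z = 4.95 is a subset of the cross-section at z = 3.9.

entirely on top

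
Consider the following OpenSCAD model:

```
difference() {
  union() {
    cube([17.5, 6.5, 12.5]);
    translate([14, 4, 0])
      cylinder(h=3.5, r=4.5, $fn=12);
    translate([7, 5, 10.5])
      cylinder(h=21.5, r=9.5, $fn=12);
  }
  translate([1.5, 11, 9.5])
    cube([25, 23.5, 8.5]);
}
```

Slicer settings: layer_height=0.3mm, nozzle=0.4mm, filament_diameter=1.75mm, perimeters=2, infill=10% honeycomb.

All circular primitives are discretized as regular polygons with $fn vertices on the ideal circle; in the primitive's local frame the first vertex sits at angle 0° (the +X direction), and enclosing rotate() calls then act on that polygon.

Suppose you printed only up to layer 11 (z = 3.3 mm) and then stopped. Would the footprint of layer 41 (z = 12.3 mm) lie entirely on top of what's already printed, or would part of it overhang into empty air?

part overhangs

Compare the two slices. At z = 3.3: the cube (footprint 17.5×6.5) is included at this height (area 113.75 mm²); the r=4.5 cylinder at (14, 4) contributes a regular 12-gon of circumradius 4.5 (area = (12/2)·4.500²·sin(360°/12) = 60.75 mm²); the cylinder at (7, 5) is not intersected at this z (z outside [10.5, 32]); Merging all regions: the regions partially overlap — summed areas 174.50 mm² minus the doubly-counted overlap 46.93 mm² gives 127.57 mm² — area = 127.57 mm²; the cube at (1.5, 11) is absent (z outside [9.5, 18]); Taking the first minus the rest: none of the subtracted shapes is present at this height, so that combined region is unchanged — area = 127.57 mm². At z = 12.3: the cube is present — its section is the full 17.5×6.5 rectangle (area 113.75 mm²); the cylinder at (14, 4) is not intersected at this z (z outside [0, 3.5]); the r=9.5 cylinder at (7, 5) gives a regular 12-gon of circumradius 9.5 (constant along its height) (area = (12/2)·9.500²·sin(360°/12) = 270.75 mm²); Combining (union): the regions partially overlap — summed areas 384.50 mm² minus the doubly-counted overlap 103.58 mm² gives 280.92 mm² — area = 280.92 mm²; the cube at (1.5, 11) (footprint 25×23.5) is included at this height (area 587.50 mm²); Taking the first minus the rest: starting from that combined region (280.92 mm²), the 25×23.5 cube at (1.5, 11) partially overlaps it — only the 31.07 mm² overlap (of its 587.50 mm²) is removed, clipping the outline — area = 249.85 mm². Checking containment: at z = 12.3 the cross-section extends beyond the z = 3.3 cross-section by about 127.21 mm².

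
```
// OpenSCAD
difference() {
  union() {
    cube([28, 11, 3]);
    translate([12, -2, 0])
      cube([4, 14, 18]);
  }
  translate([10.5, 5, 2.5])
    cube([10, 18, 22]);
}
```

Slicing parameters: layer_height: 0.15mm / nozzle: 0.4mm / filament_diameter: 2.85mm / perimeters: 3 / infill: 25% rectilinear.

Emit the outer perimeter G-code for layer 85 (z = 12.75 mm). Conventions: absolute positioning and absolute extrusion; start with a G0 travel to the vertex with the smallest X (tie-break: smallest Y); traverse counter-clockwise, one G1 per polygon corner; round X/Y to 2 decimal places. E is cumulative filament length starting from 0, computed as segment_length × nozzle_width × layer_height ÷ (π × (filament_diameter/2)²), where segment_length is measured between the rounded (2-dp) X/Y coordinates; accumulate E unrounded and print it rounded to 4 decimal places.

At z = 12.75 mm: the cube does not reach this height (z outside [0, 3]); the cube at (12, -2) (footprint 4×14) is included at this height; Combining (union): only the 4×14 cube at (12, -2) is present, so the union is just that shape — 1 connected region; the cube at (10.5, 5) (footprint 10×18) is included at this height; Taking the first minus the rest: starting from that combined region, the 10×18 cube at (10.5, 5) partially overlaps it — only the 28.00 mm² overlap (of its 180.00 mm²) is removed, clipping the outline — 1 connected region. The outline is a single polygon with 4 vertices. Extrusion per mm of travel: 0.4 × 0.15 / (π × 1.425²) = 0.009405. Accumulating E over each segment gives final E = 0.2069.

G0 X12.00 Y-2.00 Z12.75
G1 X16.00 Y-2.00 E0.0376
G1 X16.00 Y5.00 E0.1035
G1 X12.00 Y5.00 E0.1411
G1 X12.00 Y-2.00 E0.2069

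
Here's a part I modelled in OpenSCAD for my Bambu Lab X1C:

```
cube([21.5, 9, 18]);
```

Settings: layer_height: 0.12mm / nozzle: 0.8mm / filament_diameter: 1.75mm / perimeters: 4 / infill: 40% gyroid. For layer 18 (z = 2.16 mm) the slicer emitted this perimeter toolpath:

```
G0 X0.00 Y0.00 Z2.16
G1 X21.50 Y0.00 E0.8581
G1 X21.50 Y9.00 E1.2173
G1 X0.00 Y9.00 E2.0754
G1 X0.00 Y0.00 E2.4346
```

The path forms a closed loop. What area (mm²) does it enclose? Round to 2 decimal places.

Apply the shoelace formula to the sequence of (X, Y) vertices; enclosed area = 193.50 mm².

193.50 mm²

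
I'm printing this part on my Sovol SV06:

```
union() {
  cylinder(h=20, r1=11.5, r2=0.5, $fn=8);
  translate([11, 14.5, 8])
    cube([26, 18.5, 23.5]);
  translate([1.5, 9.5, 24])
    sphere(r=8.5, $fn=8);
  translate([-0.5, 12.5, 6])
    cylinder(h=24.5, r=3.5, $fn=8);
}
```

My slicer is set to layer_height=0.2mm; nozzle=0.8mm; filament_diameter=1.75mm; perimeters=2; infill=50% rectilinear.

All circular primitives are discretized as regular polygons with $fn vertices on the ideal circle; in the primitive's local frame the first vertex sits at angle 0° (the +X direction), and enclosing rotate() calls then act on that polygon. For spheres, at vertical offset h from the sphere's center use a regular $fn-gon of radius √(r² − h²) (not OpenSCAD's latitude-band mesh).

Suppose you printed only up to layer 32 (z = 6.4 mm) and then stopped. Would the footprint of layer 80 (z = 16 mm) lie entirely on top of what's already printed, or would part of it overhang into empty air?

part overhangs

Compare the two slices. At z = 6.4: the cone: at t=0.320 of its height the radius interpolates to r₁+(r₂−r₁)t = 7.980, giving a regular 8-gon of that circumradius (area = (8/2)·7.980²·sin(360°/8) = 180.12 mm²); the cube at (11, 14.5) is not intersected at this z (z outside [8, 31.5]); the sphere at (1.5, 9.5) is absent (|z−center|=17.600 > r=8.5); the cylinder at (-0.5, 12.5): section is a regular 8-gon, circumradius r=3.5 (area = (8/2)·3.500²·sin(360°/8) = 34.65 mm²); Merging all regions: the 2 present regions are separate (no shared area or edge), so areas and boundary lengths simply add and each stays a separate island — area = 214.76 mm². At z = 16: the cone: at t=0.800 of its height the radius interpolates to r₁+(r₂−r₁)t = 2.700, giving a regular 8-gon of that circumradius (area = (8/2)·2.700²·sin(360°/8) = 20.62 mm²); the cube at (11, 14.5) (footprint 26×18.5) is included at this height (area 481.00 mm²); the r=8.5 sphere at (1.5, 9.5) slices to a regular 8-gon of circumradius 2.872 (√(r²−h²) with h=8 from center) (area = (8/2)·2.872²·sin(360°/8) = 23.33 mm²); the r=3.5 cylinder at (-0.5, 12.5) contributes a regular 8-gon of circumradius 3.5 (area = (8/2)·3.500²·sin(360°/8) = 34.65 mm²); Combining (union): the regions partially overlap — summed areas 559.60 mm² minus the doubly-counted overlap 8.21 mm² gives 551.39 mm² — area = 551.39 mm². Checking containment: at z = 16 the cross-section extends beyond the z = 6.4 cross-section by about 494.42 mm².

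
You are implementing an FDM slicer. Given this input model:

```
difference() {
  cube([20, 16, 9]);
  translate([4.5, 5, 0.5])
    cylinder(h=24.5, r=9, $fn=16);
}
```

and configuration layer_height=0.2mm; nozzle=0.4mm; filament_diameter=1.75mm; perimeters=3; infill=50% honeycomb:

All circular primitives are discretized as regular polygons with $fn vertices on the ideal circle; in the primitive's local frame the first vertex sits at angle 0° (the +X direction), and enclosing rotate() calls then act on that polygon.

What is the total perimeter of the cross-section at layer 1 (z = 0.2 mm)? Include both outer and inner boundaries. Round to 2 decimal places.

72.00 mm

At z = 0.2 mm: the cube is present — its section is the full 20×16 rectangle (perimeter 72.00 mm); the cylinder at (4.5, 5) does not reach this height (z outside [0.5, 25]); Subtracting the remaining from the first: none of the subtracted shapes is present at this height, so the 20×16 cube is unchanged — boundary = 72.00 mm. Overall, the cross-section is a single solid region. Total boundary length (outer) = 72.00 mm.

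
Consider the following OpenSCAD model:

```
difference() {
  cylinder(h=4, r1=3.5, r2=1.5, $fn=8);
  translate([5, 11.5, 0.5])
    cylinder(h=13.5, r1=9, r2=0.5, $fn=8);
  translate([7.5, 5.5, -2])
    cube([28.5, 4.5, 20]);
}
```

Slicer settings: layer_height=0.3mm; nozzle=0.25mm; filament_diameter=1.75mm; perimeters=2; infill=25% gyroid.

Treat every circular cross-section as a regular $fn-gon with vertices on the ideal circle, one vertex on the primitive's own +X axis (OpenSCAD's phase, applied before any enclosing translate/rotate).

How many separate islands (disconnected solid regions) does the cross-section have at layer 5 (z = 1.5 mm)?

1

At z = 1.5 mm: the cone contributes a regular 8-gon of circumradius 2.750 (interpolated between r1=3.5 and r2=1.5 at t=0.375); the cone at (5, 11.5) (r1=9→r2=0.5) has section circumradius 8.370 here — a regular 8-gon; the cube at (7.5, 5.5) (footprint 28.5×4.5) is included at this height; Subtracting the remaining from the first: starting from the cone, the cone at (5, 11.5) misses the remaining region (no effect); the 28.5×4.5 cube at (7.5, 5.5) misses the remaining region (no effect) — 1 connected region. Overall, the cross-section is a single solid region. Island count = 1.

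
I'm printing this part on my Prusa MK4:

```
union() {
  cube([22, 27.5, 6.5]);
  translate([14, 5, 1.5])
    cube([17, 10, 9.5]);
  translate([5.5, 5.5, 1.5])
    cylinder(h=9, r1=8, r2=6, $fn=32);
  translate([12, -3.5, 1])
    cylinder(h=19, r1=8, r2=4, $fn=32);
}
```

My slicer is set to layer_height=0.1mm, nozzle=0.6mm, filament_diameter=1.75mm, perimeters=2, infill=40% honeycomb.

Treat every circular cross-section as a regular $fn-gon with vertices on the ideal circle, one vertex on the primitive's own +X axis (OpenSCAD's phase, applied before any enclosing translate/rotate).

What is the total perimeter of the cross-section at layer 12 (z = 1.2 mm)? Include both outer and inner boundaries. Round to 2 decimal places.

At z = 1.2 mm: the 22×27.5 cube contributes its full rectangle (perimeter 99.00 mm); the cube at (14, 5) does not reach this height (z outside [1.5, 11]); the cone at (5.5, 5.5) is not intersected at this z (z outside [1.5, 10.5]); the cone at (12, -3.5): at t=0.011 of its height the radius interpolates to r₁+(r₂−r₁)t = 7.958, giving a regular 32-gon of that circumradius (perimeter = 2·32·7.958·sin(180°/32) = 49.92 mm); Taking the union: the regions partially overlap (shared area 45.16 mm²), so the edge portions inside another operand are dropped and the merged outline is re-measured after clipping — boundary = 117.01 mm. Overall, the cross-section is a single solid region. Total boundary length (outer) = 117.01 mm.

117.01 mm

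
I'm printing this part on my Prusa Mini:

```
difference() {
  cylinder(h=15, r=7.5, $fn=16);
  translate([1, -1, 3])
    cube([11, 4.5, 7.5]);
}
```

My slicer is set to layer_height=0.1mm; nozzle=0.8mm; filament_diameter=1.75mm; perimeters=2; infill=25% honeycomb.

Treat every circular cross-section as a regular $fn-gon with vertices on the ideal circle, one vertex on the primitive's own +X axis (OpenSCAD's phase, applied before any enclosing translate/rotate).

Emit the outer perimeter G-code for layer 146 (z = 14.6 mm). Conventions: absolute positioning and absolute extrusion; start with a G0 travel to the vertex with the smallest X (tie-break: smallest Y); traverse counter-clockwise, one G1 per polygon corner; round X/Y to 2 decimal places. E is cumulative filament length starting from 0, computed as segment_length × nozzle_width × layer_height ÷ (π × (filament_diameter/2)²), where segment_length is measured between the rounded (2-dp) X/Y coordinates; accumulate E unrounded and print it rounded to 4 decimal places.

G0 X-7.50 Y0.00 Z14.60
G1 X-6.93 Y-2.87 E0.0973
G1 X-5.30 Y-5.30 E0.1946
G1 X-2.87 Y-6.93 E0.2920
G1 X0.00 Y-7.50 E0.3893
G1 X2.87 Y-6.93 E0.4866
G1 X5.30 Y-5.30 E0.5839
G1 X6.93 Y-2.87 E0.6812
G1 X7.50 Y0.00 E0.7786
G1 X6.93 Y2.87 E0.8759
G1 X5.30 Y5.30 E0.9732
G1 X2.87 Y6.93 E1.0705
G1 X0.00 Y7.50 E1.1679
G1 X-2.87 Y6.93 E1.2652
G1 X-5.30 Y5.30 E1.3625
G1 X-6.93 Y2.87 E1.4598
G1 X-7.50 Y0.00 E1.5571

At z = 14.6 mm: the r=7.5 cylinder gives a regular 16-gon of circumradius 7.5 (constant along its height); the cube at (1, -1) is absent (z outside [3, 10.5]); After the difference (first − rest): none of the subtracted shapes is present at this height, so the r=7.5 cylinder is unchanged — 1 connected region. The outline is a single polygon with 16 vertices. Extrusion per mm of travel: 0.8 × 0.1 / (π × 0.875²) = 0.033260. Accumulating E over each segment gives final E = 1.5571.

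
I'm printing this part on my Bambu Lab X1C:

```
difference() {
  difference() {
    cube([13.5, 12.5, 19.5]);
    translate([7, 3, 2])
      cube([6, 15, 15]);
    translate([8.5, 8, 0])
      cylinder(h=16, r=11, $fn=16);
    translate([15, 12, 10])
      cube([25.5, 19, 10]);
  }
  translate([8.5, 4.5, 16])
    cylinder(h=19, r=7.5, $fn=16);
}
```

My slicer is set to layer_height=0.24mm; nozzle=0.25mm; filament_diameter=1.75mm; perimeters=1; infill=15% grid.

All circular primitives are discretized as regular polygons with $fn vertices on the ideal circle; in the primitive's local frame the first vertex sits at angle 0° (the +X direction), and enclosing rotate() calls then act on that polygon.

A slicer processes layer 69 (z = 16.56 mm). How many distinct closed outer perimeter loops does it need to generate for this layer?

At z = 16.56 mm: the 13.5×12.5 cube contributes its full rectangle; the 6×15 cube at (7, 3) contributes its full rectangle; the cylinder at (8.5, 8) is not intersected at this z (z outside [0, 16]); the cube at (15, 12) is present — its section is the full 25.5×19 rectangle; Taking the first minus the rest: starting from the 13.5×12.5 cube, the 6×15 cube at (7, 3) partially overlaps it — only the 57.00 mm² overlap (of its 90.00 mm²) is removed, clipping the outline; the 25.5×19 cube at (15, 12) misses the remaining region (no effect) — 1 connected region; the r=7.5 cylinder at (8.5, 4.5) contributes a regular 16-gon of circumradius 7.5; After the difference (first − rest): starting from that combined region, the r=7.5 cylinder at (8.5, 4.5) partially overlaps it — only the 79.47 mm² overlap (of its 172.21 mm²) is removed, clipping the outline — 2 connected regions. The result has 2 disconnected regions.

2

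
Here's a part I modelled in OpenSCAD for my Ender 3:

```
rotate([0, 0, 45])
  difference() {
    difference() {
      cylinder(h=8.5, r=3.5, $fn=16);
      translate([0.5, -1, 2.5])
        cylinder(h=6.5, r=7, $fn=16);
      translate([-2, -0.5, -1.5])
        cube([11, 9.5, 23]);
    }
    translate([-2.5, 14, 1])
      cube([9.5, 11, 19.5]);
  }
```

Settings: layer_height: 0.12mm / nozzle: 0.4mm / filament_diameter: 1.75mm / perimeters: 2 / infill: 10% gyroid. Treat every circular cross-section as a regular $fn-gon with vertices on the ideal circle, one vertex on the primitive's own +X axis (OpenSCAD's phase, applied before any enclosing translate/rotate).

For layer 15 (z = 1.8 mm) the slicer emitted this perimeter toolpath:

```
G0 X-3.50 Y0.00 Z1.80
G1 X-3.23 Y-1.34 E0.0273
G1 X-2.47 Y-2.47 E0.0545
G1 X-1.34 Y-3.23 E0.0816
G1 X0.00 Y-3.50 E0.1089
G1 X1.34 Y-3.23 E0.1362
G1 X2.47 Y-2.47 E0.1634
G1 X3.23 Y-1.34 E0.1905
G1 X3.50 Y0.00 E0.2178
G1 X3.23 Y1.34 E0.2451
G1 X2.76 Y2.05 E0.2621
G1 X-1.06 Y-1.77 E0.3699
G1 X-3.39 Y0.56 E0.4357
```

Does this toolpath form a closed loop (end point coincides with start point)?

no

Start point (G0): (-3.50, 0.00). End point (last G1): the path does not return to the start — open.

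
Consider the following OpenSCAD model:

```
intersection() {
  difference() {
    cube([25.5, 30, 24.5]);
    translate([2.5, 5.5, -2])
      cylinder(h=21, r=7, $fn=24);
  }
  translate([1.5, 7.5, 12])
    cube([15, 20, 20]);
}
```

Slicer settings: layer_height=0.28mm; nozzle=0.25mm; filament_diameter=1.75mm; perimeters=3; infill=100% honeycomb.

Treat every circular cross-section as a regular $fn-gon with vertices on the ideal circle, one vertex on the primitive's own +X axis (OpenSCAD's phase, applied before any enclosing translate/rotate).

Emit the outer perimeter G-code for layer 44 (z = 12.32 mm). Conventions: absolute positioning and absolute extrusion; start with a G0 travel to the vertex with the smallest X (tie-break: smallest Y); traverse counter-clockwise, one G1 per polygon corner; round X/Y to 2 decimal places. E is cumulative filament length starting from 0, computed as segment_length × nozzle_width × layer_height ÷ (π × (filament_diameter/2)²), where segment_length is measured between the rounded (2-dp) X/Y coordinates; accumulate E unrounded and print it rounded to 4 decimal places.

G0 X1.50 Y12.37 Z12.32
G1 X2.50 Y12.50 E0.0293
G1 X4.31 Y12.26 E0.0825
G1 X6.00 Y11.56 E0.1357
G1 X7.45 Y10.45 E0.1889
G1 X8.56 Y9.00 E0.2420
G1 X9.18 Y7.50 E0.2892
G1 X16.50 Y7.50 E0.5023
G1 X16.50 Y27.50 E1.0843
G1 X1.50 Y27.50 E1.5209
G1 X1.50 Y12.37 E1.9612

At z = 12.32 mm: the 25.5×30 cube contributes its full rectangle; the r=7 cylinder at (2.5, 5.5) gives a regular 24-gon of circumradius 7 (constant along its height); Taking the first minus the rest: starting from the 25.5×30 cube, the r=7 cylinder at (2.5, 5.5) partially overlaps it — only the 102.62 mm² overlap (of its 152.19 mm²) is removed, clipping the outline — 1 connected region; the cube at (1.5, 7.5) (footprint 15×20) is included at this height; Keeping only the common overlap: the 15×20 cube at (1.5, 7.5) partially overlaps that combined region; clipping to the common part keeps 270.75 mm² — 1 connected region. The outline is a single polygon with 10 vertices. Extrusion per mm of travel: 0.25 × 0.28 / (π × 0.875²) = 0.029103. Accumulating E over each segment gives final E = 1.9612.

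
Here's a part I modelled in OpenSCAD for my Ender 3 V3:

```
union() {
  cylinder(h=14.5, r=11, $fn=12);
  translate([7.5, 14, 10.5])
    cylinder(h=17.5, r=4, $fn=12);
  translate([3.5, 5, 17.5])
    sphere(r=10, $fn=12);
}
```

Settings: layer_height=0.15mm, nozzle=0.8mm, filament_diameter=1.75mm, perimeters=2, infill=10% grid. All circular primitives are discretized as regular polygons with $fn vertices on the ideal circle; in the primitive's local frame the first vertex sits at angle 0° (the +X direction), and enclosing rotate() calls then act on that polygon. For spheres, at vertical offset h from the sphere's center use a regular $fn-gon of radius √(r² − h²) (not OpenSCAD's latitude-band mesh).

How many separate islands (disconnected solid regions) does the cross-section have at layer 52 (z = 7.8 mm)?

1

At z = 7.8 mm: the cylinder: section is a regular 12-gon, circumradius r=11; the cylinder at (7.5, 14) does not reach this height (z outside [10.5, 28]); the sphere at (3.5, 5): section is a regular 12-gon, circumradius = √(r²−h²) = √(10²−9.7²) = 2.431; Combining (union): the r=10 sphere at (3.5, 5) lies entirely inside the r=11 cylinder, so the union is just the r=11 cylinder — 1 connected region. Overall, the cross-section is a single solid region. Island count = 1.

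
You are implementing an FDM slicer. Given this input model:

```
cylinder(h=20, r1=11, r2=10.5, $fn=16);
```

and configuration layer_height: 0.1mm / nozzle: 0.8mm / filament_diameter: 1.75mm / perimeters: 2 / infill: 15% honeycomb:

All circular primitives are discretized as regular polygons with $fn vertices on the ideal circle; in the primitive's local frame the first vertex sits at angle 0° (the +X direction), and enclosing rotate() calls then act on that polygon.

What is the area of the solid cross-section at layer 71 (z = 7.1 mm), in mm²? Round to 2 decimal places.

358.58 mm²

At z = 7.1 mm: the cone (r1=11→r2=10.5) has section circumradius 10.822 here — a regular 16-gon (area = (16/2)·10.822²·sin(360°/16) = 358.58 mm²). Overall, the cross-section is a single solid region. Net area = 358.58 mm².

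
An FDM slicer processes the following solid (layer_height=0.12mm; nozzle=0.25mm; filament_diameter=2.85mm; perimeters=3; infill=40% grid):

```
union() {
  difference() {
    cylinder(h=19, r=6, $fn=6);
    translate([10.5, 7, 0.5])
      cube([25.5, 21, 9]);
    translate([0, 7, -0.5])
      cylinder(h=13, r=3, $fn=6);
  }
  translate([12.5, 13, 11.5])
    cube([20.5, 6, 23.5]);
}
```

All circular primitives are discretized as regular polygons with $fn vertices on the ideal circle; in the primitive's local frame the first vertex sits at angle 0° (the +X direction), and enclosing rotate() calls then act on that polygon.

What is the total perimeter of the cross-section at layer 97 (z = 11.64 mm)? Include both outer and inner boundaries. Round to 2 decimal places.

89.92 mm

At z = 11.64 mm: the r=6 cylinder gives a regular 6-gon of circumradius 6 (constant along its height) (perimeter = 2·6·6.000·sin(180°/6) = 36.00 mm); the cube at (10.5, 7) does not reach this height (z outside [0.5, 9.5]); the r=3 cylinder at (0, 7) gives a regular 6-gon of circumradius 3 (constant along its height) (perimeter = 2·6·3.000·sin(180°/6) = 18.00 mm); Subtracting the remaining from the first: starting from the r=6 cylinder, the r=3 cylinder at (0, 7) partially overlaps it — only the 2.75 mm² overlap (of its 23.38 mm²) is removed, clipping the outline — boundary = 36.92 mm; the cube at (12.5, 13) (footprint 20.5×6) is included at this height (perimeter 53.00 mm); Taking the union: the 2 present regions are separate (no shared area or edge), so areas and boundary lengths simply add and each stays a separate island — boundary = 89.92 mm. Overall, the cross-section has 2 separate islands. Total boundary length (outer) = 89.92 mm.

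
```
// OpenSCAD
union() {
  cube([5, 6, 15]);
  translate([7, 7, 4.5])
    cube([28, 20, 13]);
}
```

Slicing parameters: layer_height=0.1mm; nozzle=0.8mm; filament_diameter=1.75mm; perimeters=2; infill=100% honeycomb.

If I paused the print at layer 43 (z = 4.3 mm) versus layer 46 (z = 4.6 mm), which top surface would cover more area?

Layer 43 (z = 4.3): the 5×6 cube contributes its full rectangle (area 30.00 mm²); the cube at (7, 7) is absent (z outside [4.5, 17.5]); Taking the union: only the 5×6 cube is present, so the union is just that shape — area = 30.00 mm². So its area = 30.00 mm². Layer 46 (z = 4.6): the 5×6 cube contributes its full rectangle (area 30.00 mm²); the cube at (7, 7) is present — its section is the full 28×20 rectangle (area 560.00 mm²); Merging all regions: the 2 present regions are separate (no shared area or edge), so areas and boundary lengths simply add and each stays a separate island — area = 590.00 mm². So its area = 590.00 mm². Layer 46 is larger (590.00 vs 30.00 mm²).

layer 46 (z = 4.6 mm)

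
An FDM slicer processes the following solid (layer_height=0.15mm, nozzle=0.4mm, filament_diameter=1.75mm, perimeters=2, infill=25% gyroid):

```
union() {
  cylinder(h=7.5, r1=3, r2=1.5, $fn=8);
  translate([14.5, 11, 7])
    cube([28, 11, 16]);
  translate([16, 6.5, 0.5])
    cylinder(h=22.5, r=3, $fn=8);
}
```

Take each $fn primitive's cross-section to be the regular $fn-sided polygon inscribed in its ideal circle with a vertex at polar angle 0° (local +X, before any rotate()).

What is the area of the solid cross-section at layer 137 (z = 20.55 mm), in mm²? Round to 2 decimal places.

At z = 20.55 mm: the cone is absent (z outside [0, 7.5]); the 28×11 cube at (14.5, 11) contributes its full rectangle (area 308.00 mm²); the r=3 cylinder at (16, 6.5) gives a regular 8-gon of circumradius 3 (constant along its height) (area = (8/2)·3.000²·sin(360°/8) = 25.46 mm²); Combining (union): the 2 present regions are separate (no shared area or edge), so areas and boundary lengths simply add and each stays a separate island — area = 333.46 mm². Overall, the cross-section has 2 separate islands. Net area = 333.46 mm².

333.46 mm²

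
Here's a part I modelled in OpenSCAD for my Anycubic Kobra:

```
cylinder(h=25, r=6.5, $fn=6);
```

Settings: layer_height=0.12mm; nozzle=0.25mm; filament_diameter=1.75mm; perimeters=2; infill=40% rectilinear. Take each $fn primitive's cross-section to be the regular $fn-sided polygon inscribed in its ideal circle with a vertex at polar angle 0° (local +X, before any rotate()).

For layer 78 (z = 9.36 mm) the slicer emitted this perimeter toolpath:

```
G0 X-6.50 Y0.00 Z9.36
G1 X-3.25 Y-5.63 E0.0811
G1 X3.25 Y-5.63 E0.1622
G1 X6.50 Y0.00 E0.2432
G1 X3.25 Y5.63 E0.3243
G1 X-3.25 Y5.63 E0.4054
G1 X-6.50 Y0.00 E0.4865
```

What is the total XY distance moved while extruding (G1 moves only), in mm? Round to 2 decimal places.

39.00 mm

Sum the Euclidean lengths of each G1 segment: total = 39.00 mm.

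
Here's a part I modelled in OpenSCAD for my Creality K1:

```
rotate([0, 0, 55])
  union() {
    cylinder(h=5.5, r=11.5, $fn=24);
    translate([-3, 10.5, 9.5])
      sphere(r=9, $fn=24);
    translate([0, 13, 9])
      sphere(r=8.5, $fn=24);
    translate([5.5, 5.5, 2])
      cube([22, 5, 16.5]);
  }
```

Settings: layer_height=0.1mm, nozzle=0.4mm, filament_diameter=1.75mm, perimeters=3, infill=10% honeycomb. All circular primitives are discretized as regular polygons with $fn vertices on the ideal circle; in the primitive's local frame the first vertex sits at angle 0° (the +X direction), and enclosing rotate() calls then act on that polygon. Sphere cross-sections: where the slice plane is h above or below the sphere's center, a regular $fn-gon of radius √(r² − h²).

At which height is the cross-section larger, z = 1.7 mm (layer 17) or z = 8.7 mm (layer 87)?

layer 17 (z = 1.7 mm)

Layer 17 (z = 1.7): the r=11.5 cylinder gives a regular 24-gon of circumradius 11.5 (constant along its height) (area = (24/2)·11.500²·sin(360°/24) = 410.75 mm²); the sphere at (-3, 10.5): section is a regular 24-gon, circumradius = √(r²−h²) = √(9²−7.8²) = 4.490 (area = (24/2)·4.490²·sin(360°/24) = 62.61 mm²); the r=8.5 sphere at (0, 13) contributes a regular 24-gon of circumradius √(8.5²−7.3²) = 4.354 (area = (24/2)·4.354²·sin(360°/24) = 58.89 mm²); the cube at (5.5, 5.5) does not reach this height (z outside [2, 18.5]); Taking the union: the regions partially overlap — summed areas 532.25 mm² minus the doubly-counted overlap 64.33 mm² gives 467.92 mm² — area = 467.92 mm²; (rotated 55° about Z; rotation is an isometry so areas/perimeters/island counts are preserved). So its area = 467.92 mm². Layer 87 (z = 8.7): the cylinder does not reach this height (z outside [0, 5.5]); the r=9 sphere at (-3, 10.5) contributes a regular 24-gon of circumradius √(9²−0.8²) = 8.964 (area = (24/2)·8.964²·sin(360°/24) = 249.58 mm²); the r=8.5 sphere at (0, 13) slices to a regular 24-gon of circumradius 8.495 (√(r²−h²) with h=0.3 from center) (area = (24/2)·8.495²·sin(360°/24) = 224.12 mm²); the cube at (5.5, 5.5) is present — its section is the full 22×5 rectangle (area 110.00 mm²); Combining (union): the regions partially overlap — summed areas 583.70 mm² minus the doubly-counted overlap 175.20 mm² gives 408.50 mm² — area = 408.50 mm²; (whole slice rotated 55° about Z — lengths, areas and connectivity unchanged). So its area = 408.50 mm². Layer 17 is larger (467.92 vs 408.50 mm²).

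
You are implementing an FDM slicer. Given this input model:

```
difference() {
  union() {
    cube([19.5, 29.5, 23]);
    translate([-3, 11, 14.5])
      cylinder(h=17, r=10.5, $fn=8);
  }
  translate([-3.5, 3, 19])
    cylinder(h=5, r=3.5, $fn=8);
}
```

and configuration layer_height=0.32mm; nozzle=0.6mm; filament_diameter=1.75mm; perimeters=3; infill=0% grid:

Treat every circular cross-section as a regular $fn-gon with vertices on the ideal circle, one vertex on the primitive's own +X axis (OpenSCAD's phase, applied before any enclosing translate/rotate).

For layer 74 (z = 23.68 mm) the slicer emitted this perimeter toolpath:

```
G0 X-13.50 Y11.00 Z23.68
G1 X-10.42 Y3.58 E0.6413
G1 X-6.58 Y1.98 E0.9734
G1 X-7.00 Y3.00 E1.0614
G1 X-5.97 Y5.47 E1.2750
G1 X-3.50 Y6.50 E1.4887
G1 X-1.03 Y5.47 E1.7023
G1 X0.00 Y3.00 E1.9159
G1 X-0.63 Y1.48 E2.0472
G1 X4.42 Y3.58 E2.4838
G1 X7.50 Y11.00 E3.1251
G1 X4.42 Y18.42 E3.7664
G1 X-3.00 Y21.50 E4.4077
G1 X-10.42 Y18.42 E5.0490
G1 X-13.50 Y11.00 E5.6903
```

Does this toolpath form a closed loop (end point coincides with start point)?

yes

Start point (G0): (-13.50, 11.00). End point (last G1): the path returns to the start — closed.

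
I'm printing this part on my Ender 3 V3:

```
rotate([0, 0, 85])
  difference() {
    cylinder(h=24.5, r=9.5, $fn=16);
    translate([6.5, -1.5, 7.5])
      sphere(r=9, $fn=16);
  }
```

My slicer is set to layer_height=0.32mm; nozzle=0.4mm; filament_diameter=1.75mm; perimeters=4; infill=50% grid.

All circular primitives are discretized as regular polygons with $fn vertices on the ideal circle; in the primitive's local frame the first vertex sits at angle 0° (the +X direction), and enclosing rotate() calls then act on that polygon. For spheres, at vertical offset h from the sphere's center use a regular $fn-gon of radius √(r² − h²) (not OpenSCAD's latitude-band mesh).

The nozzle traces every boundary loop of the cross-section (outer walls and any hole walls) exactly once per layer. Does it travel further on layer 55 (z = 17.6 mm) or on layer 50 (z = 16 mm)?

Layer 55 (z = 17.6): the r=9.5 cylinder contributes a regular 16-gon of circumradius 9.5 (perimeter = 2·16·9.500·sin(180°/16) = 59.31 mm); the sphere at (6.5, -1.5) is absent (|z−center|=10.100 > r=9); Taking the first minus the rest: none of the subtracted shapes is present at this height, so the r=9.5 cylinder is unchanged — boundary = 59.31 mm; (whole slice rotated 85° about Z — lengths, areas and connectivity unchanged). So its perimeter = 59.31 mm. Layer 50 (z = 16): the cylinder: section is a regular 16-gon, circumradius r=9.5 (perimeter = 2·16·9.500·sin(180°/16) = 59.31 mm); the r=9 sphere at (6.5, -1.5) slices to a regular 16-gon of circumradius 2.958 (√(r²−h²) with h=8.5 from center) (perimeter = 2·16·2.958·sin(180°/16) = 18.47 mm); Taking the first minus the rest: starting from the r=9.5 cylinder, the r=9 sphere at (6.5, -1.5) partially overlaps it — only the 26.34 mm² overlap (of its 26.79 mm²) is removed, clipping the outline — boundary = 72.94 mm; (rotated 85° about Z; rotation is an isometry so areas/perimeters/island counts are preserved). So its perimeter = 72.94 mm. Layer 50 is larger (72.94 vs 59.31 mm).

layer 50 (z = 16 mm)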